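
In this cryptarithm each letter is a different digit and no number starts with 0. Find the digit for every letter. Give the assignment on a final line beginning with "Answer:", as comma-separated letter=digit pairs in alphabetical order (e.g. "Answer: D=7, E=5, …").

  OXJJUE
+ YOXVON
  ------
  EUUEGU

Step 1. [col 1: E + N ≡ U (mod 10)] no forcing yet in column 1 (carry-in 0); E=9 is free and consistent — try it ⇒ E=9.
Step 2. [col 1: E + N ≡ U (mod 10)] several values work for U in column 1 (E + N ≡ U (mod 10), carry-in 0); try U=4 ⇒ U=4.
Step 3. [col 1: E + N ≡ U (mod 10)] in column 1 we have E+N≡U with carry-in 0; given E=9, U=4 and digits 4,9 already taken and all letters distinct, that pins N to 5. So N=5.
Step 4. [col 2: U + O ≡ G (mod 10)] column 2 (U + O ≡ G (mod 10), carry-in 1) doesn't pin O yet; pick O=7 and continue. So O=7.
Step 5. [col 2: U + O ≡ G (mod 10)] column 2: given U=4, O=7, carry-in 1, and digits 4,5,7,9 already taken and all letters distinct, U+O≡G (mod 10) forces G=2. So G=2.
Step 6. [col 3: J + V ≡ E (mod 10)] no forcing yet in column 3 (carry-in 1); J=8 is free and consistent — try it. So J=8.
Step 7. [col 3: J + V ≡ E (mod 10)] column 3: given J=8, E=9, carry-in 1, and digits 2,4,5,7,8,9 already taken and all letters distinct, J+V≡E (mod 10) forces V=0. So V=0.
Step 8. [col 4: J + X ≡ U (mod 10)] in column 4 we have J+X≡U with carry-in 0; given J=8, U=4 and digits 0,2,4,5,7,8,9 already taken and all letters distinct, that pins X to 6. So X=6.
Step 9. [col 6: O + Y ≡ E (mod 10)] column 6: given O=7, E=9, carry-in 1, and digits 0,2,4,5,6,7,8,9 already taken and all letters distinct, O+Y≡E (mod 10) forces Y=1. So Y=1.

Answer: E=9, G=2, J=8, N=5, O=7, U=4, V=0, X=6, Y=1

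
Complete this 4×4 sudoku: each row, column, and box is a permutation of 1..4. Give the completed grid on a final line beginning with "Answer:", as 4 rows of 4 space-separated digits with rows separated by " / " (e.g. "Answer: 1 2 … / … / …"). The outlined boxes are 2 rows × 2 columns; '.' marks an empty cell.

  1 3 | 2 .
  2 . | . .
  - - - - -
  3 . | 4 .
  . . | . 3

Step 1. [r4c3∈{1}] r4c3's peers cover all but 1. So r4c3=1.
Step 2. [r2c2∈{4}] nothing but 4 survives at r2c2 ⇒ r2c2=4.
Step 3. [r4c2∈{2}] r4c2 is down to just 2 ⇒ r4c2=2.
Step 4. [r4c1∈{4}] nothing but 4 survives at r4c1, so r4c1=4.
Step 5. [r2c4∈{1}] nothing but 1 survives at r2c4, so r2c4=1.
Step 6. [r2c3∈{3}] nothing but 3 survives at r2c3. So r2c3=3.
Step 7. [r3c4∈{2}] only 2 remains possible at r3c4 ⇒ r3c4=2.
Step 8. [r1c4∈{4}] r1c4's peers cover all but 4 ⇒ r1c4=4.
Step 9. [r3c2∈{1}] r3c2 has the single candidate 1 ⇒ r3c2=1.

Answer: 1 3 2 4 / 2 4 3 1 / 3 1 4 2 / 4 2 1 3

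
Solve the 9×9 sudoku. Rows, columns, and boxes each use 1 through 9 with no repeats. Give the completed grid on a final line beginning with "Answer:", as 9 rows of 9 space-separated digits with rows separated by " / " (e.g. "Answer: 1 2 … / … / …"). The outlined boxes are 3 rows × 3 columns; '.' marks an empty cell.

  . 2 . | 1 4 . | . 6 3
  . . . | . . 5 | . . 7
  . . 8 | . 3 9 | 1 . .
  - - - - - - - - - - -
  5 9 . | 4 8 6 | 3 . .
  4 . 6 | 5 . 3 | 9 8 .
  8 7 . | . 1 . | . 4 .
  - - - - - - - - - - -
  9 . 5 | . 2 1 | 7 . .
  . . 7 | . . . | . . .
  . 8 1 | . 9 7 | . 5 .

Step 1. [r5c9∈{1,2}] across row 5, 2 lands solely at r5c9, so r5c9=2.
Step 2. [r2c3∈{3,4,9}] col 3 places 4 nowhere but r2c3 ⇒ r2c3=4.
Step 3. [r8c9∈{1,4,6,8,9}] 9 has one home in col 9: r8c9 ⇒ r8c9=9.
Step 4. [r2c5∈{6}] r2c5's peers cover all but 6. So r2c5=6.
Step 5. [r3c8∈{2}] r3c8 is down to just 2, so r3c8=2.
Step 6. [r7c9∈{4,6,8}] across col 9, 8 lands solely at r7c9 ⇒ r7c9=8.
Step 7. [r8c6∈{4,8}] col 6 places 4 nowhere but r8c6, so r8c6=4.
Step 8. [r8c4∈{3,6,8}] 8 has one home in row 8: r8c4, so r8c4=8.
Step 9. [r7c8∈{3}] only 3 remains possible at r7c8. So r7c8=3.
Step 10. [r9c7∈{2,4,6}] across col 7, 4 lands solely at r9c7, so r9c7=4.
Step 11. [r9c9∈{6}] nothing but 6 survives at r9c9, so r9c9=6.
Step 12. [r1c7∈{5,8}] 5 has one home in row 1: r1c7. So r1c7=5.
Step 13. [r2c1∈{1,3}] in col 1, 1 fits only at r2c1 ⇒ r2c1=1.
Step 14. [r9c1∈{2,3}] across row 9, 2 lands solely at r9c1 ⇒ r9c1=2.
Step 15. [r8c1∈{3,6}] col 1 places 3 nowhere but r8c1. So r8c1=3.
Step 16. [r3c1∈{6,7}] across col 1, 6 lands solely at r3c1. So r3c1=6.
Step 17. [r6c6∈{2}] only 2 remains possible at r6c6. So r6c6=2.
Step 18. [r7c2∈{4,6}] across row 7, 4 lands solely at r7c2. So r7c2=4.
Step 19. [r8c8∈{1}] nothing but 1 survives at r8c8, so r8c8=1.
Step 20. [r2c7∈{8}] r2c7's peers cover all but 8, so r2c7=8.
Step 21. [r3c9∈{4}] only 4 remains possible at r3c9, so r3c9=4.
Step 22. [r9c4∈{3}] nothing but 3 survives at r9c4 ⇒ r9c4=3.
Step 23. [r4c9∈{1}] r4c9 has the single candidate 1. So r4c9=1.
Step 24. [r6c3∈{3}] r6c3 is down to just 3. So r6c3=3.
Step 25. [r1c1∈{7}] r1c1's peers cover all but 7 ⇒ r1c1=7.
Step 26. [r2c2∈{3}] nothing but 3 survives at r2c2. So r2c2=3.
Step 27. [r2c4∈{2}] r2c4 has the single candidate 2, so r2c4=2.
Step 28. [r8c2∈{6}] r8c2 is down to just 6 ⇒ r8c2=6.
Step 29. [r8c7∈{2}] r8c7 has the single candidate 2 ⇒ r8c7=2.
Step 30. [r1c6∈{8}] only 8 remains possible at r1c6. So r1c6=8.
Step 31. [r6c9∈{5}] r6c9's peers cover all but 5. So r6c9=5.
Step 32. [r3c4∈{7}] r3c4 has the single candidate 7, so r3c4=7.
Step 33. [r5c2∈{1}] nothing but 1 survives at r5c2. So r5c2=1.
Step 34. [r5c5∈{7}] r5c5 is down to just 7, so r5c5=7.
Step 35. [r6c4∈{9}] nothing but 9 survives at r6c4 ⇒ r6c4=9.
Step 36. [r4c3∈{2}] r4c3's peers cover all but 2, so r4c3=2.
Step 37. [r4c8∈{7}] only 7 remains possible at r4c8, so r4c8=7.
Step 38. [r7c4∈{6}] r7c4's peers cover all but 6 ⇒ r7c4=6.
Step 39. [r2c8∈{9}] nothing but 9 survives at r2c8 ⇒ r2c8=9.
Step 40. [r3c2∈{5}] nothing but 5 survives at r3c2. So r3c2=5.
Step 41. [r6c7∈{6}] nothing but 6 survives at r6c7 ⇒ r6c7=6.
Step 42. [r8c5∈{5}] r8c5's peers cover all but 5. So r8c5=5.
Step 43. [r1c3∈{9}] nothing but 9 survives at r1c3 ⇒ r1c3=9.

Answer: 7 2 9 1 4 8 5 6 3 / 1 3 4 2 6 5 8 9 7 / 6 5 8 7 3 9 1 2 4 / 5 9 2 4 8 6 3 7 1 / 4 1 6 5 7 3 9 8 2 / 8 7 3 9 1 2 6 4 5 / 9 4 5 6 2 1 7 3 8 / 3 6 7 8 5 4 2 1 9 / 2 8 1 3 9 7 4 5 6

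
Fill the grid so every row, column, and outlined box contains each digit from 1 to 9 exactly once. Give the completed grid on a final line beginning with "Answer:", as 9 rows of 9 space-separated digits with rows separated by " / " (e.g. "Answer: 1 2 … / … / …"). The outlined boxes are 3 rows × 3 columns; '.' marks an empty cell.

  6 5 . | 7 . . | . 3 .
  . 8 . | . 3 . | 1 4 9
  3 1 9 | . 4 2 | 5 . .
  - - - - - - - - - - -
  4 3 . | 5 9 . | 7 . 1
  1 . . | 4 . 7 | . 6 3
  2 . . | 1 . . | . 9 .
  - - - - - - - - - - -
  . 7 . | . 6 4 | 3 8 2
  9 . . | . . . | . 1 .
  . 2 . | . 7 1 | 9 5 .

Step 1. [r6c5∈{8}] r6c5's peers cover all but 8. So r6c5=8.
Step 2. [r3c9∈{6,7,8}] 6 has one home in box 3: r3c9. So r3c9=6.
Step 3. [r9c3∈{3,4,6,8}] in row 9, 6 fits only at r9c3 ⇒ r9c3=6.
Step 4. [r8c3∈{3,4,5,8}] r8c3 is the only open cell in col 3 admitting 3, so r8c3=3.
Step 5. [r1c7∈{2,8}] in box 3, 2 fits only at r1c7 ⇒ r1c7=2.
Step 6. [r9c9∈{4}] r9c9's peers cover all but 4 ⇒ r9c9=4.
Step 7. [r5c3∈{5,8}] 5 has one home in row 5: r5c3 ⇒ r5c3=5.
Step 8. [r3c4∈{8}] r3c4 is down to just 8, so r3c4=8.
Step 9. [r8c5∈{2,5}] col 5 places 5 nowhere but r8c5, so r8c5=5.
Step 10. [r4c6∈{6}] r4c6 is down to just 6, so r4c6=6.
Step 11. [r2c3∈{2,7}] r2c3 is the only open cell in row 2 admitting 2, so r2c3=2.
Step 12. [r8c6∈{8}] r8c6's peers cover all but 8 ⇒ r8c6=8.
Step 13. [r8c4∈{2}] nothing but 2 survives at r8c4, so r8c4=2.
Step 14. [r6c9∈{5}] only 5 remains possible at r6c9. So r6c9=5.
Step 15. [r5c7∈{8}] only 8 remains possible at r5c7, so r5c7=8.
Step 16. [r8c2∈{4}] nothing but 4 survives at r8c2, so r8c2=4.
Step 17. [r9c1∈{8}] only 8 remains possible at r9c1. So r9c1=8.
Step 18. [r1c5∈{1}] r1c5 has the single candidate 1, so r1c5=1.
Step 19. [r4c8∈{2}] r4c8's peers cover all but 2. So r4c8=2.
Step 20. [r4c3∈{8}] r4c3 has the single candidate 8 ⇒ r4c3=8.
Step 21. [r8c9∈{7}] r8c9 has the single candidate 7 ⇒ r8c9=7.
Step 22. [r3c8∈{7}] r3c8 has the single candidate 7 ⇒ r3c8=7.
Step 23. [r6c6∈{3}] r6c6's peers cover all but 3 ⇒ r6c6=3.
Step 24. [r2c4∈{6}] only 6 remains possible at r2c4. So r2c4=6.
Step 25. [r7c3∈{1}] r7c3's peers cover all but 1 ⇒ r7c3=1.
Step 26. [r6c2∈{6}] r6c2 has the single candidate 6, so r6c2=6.
Step 27. [r6c7∈{4}] r6c7's peers cover all but 4. So r6c7=4.
Step 28. [r8c7∈{6}] r8c7 has the single candidate 6, so r8c7=6.
Step 29. [r1c6∈{9}] r1c6's peers cover all but 9 ⇒ r1c6=9.
Step 30. [r6c3∈{7}] r6c3 has the single candidate 7, so r6c3=7.
Step 31. [r2c6∈{5}] r2c6's peers cover all but 5, so r2c6=5.
Step 32. [r2c1∈{7}] r2c1's peers cover all but 7. So r2c1=7.
Step 33. [r5c5∈{2}] r5c5 is down to just 2, so r5c5=2.
Step 34. [r1c3∈{4}] only 4 remains possible at r1c3 ⇒ r1c3=4.
Step 35. [r5c2∈{9}] r5c2's peers cover all but 9, so r5c2=9.
Step 36. [r1c9∈{8}] only 8 remains possible at r1c9 ⇒ r1c9=8.
Step 37. [r7c4∈{9}] r7c4 is down to just 9, so r7c4=9.
Step 38. [r9c4∈{3}] r9c4 has the single candidate 3 ⇒ r9c4=3.
Step 39. [r7c1∈{5}] r7c1's peers cover all but 5. So r7c1=5.

Answer: 6 5 4 7 1 9 2 3 8 / 7 8 2 6 3 5 1 4 9 / 3 1 9 8 4 2 5 7 6 / 4 3 8 5 9 6 7 2 1 / 1 9 5 4 2 7 8 6 3 / 2 6 7 1 8 3 4 9 5 / 5 7 1 9 6 4 3 8 2 / 9 4 3 2 5 8 6 1 7 / 8 2 6 3 7 1 9 5 4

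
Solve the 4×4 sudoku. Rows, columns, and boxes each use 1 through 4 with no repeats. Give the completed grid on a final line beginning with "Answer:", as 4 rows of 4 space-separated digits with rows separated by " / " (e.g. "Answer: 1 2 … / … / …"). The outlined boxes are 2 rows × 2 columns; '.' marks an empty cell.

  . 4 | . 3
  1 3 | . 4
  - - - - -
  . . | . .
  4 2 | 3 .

Step 1. [r3c3∈{1,2,4}] r3c3 is the only open cell in row 3 admitting 4. So r3c3=4.
Step 2. [r1c3∈{1,2}] r1c3 is the only open cell in row 1 admitting 1. So r1c3=1.
Step 3. [r3c4∈{1,2}] 2 has one home in row 3: r3c4. So r3c4=2.
Step 4. [r3c1∈{3}] r3c1 is down to just 3 ⇒ r3c1=3.
Step 5. [r3c2∈{1}] only 1 remains possible at r3c2 ⇒ r3c2=1.
Step 6. [r4c4∈{1}] nothing but 1 survives at r4c4 ⇒ r4c4=1.
Step 7. [r2c3∈{2}] r2c3's peers cover all but 2 ⇒ r2c3=2.
Step 8. [r1c1∈{2}] r1c1 has the single candidate 2, so r1c1=2.

Answer: 2 4 1 3 / 1 3 2 4 / 3 1 4 2 / 4 2 3 1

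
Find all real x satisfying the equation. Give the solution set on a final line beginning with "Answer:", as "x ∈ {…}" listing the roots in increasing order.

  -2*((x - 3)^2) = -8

Step 1. [-2*((x - 3)^2) = -8] -2·(inner) — divide through by -2 ⇒ div: (x - 3)^2 = 4.
Step 2. [(x - 3)^2 = 4] LHS squared, RHS 4 ≥ 0: apply √ (±). So sqrt: x - 3 = 2 or -2.
Step 3. [x - 3 = 2 or -2] peel the -3: add 3 from each side, so sub: x = 5 or 1.

Answer: x ∈ {1, 5}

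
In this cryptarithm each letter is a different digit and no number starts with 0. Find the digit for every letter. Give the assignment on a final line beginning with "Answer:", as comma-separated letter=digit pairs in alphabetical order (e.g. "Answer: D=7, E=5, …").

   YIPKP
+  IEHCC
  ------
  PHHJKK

Step 1. [col 1: P + C ≡ K (mod 10)] C=9 is one option consistent with column 1 (P + C ≡ K (mod 10), carry-in 0) — take it ⇒ C=9.
Step 2. [col 1: P + C ≡ K (mod 10)] no forcing yet in column 1 (carry-in 0); P=1 is free and consistent — try it, so P=1.
Step 3. [col 1: P + C ≡ K (mod 10)] in column 1 we have P+C≡K with carry-in 0; given P=1, C=9 and digits 1,9 already taken and all letters distinct, that pins K to 0 ⇒ K=0.
Step 4. [col 3: P + H ≡ J (mod 10)] J=4 is one option consistent with column 3 (P + H ≡ J (mod 10), carry-in 1) — take it, so J=4.
Step 5. [col 3: P + H ≡ J (mod 10)] from column 3 (P=1, J=4, carry-in 1, digits 0,1,4,9 already taken and all letters distinct): H must equal 2, so H=2.
Step 6. [col 4: I + E ≡ H (mod 10)] E=7 is one option consistent with column 4 (I + E ≡ H (mod 10), carry-in 0) — take it ⇒ E=7.
Step 7. [col 4: I + E ≡ H (mod 10)] column 4: given E=7, H=2, carry-in 0, and digits 0,1,2,4,7,9 already taken and all letters distinct, I+E≡H (mod 10) forces I=5. So I=5.
Step 8. [col 5: Y + I ≡ H (mod 10)] in column 5 we have Y+I≡H with carry-in 1; given I=5, H=2 and digits 0,1,2,4,5,7,9 already taken and all letters distinct, that pins Y to 6 ⇒ Y=6.

Answer: C=9, E=7, H=2, I=5, J=4, K=0, P=1, Y=6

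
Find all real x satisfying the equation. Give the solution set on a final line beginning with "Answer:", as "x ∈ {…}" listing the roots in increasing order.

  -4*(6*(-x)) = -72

Step 1. [-4*(6*(-x)) = -72] LHS = -4·(…); ÷-4 both sides ⇒ div: 6*(-x) = 18.
Step 2. [6*(-x) = 18] LHS = 6·(…); ÷6 both sides, so div: -x = 3.
Step 3. [-x = 3] flip signs both sides ⇒ neg: x = -3.

Answer: x ∈ {-3}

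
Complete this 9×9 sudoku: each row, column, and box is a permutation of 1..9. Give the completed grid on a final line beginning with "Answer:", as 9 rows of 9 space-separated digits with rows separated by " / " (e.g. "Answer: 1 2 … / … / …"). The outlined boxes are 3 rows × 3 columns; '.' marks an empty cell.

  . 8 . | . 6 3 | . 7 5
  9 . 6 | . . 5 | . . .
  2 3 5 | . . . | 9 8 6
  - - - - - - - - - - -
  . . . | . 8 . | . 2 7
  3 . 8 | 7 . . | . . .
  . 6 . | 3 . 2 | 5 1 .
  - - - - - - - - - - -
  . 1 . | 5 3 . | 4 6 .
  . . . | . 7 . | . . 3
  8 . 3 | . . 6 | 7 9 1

Step 1. [r5c8∈{4}] r5c8 is down to just 4 ⇒ r5c8=4.
Step 2. [r9c2∈{2,4,5}] row 9 places 5 nowhere but r9c2. So r9c2=5.
Step 3. [r1c4∈{1,2,4,9}] r1c4 is the only open cell in row 1 admitting 9. So r1c4=9.
Step 4. [r8c7∈{2,8}] in col 7, 8 fits only at r8c7, so r8c7=8.
Step 5. [r5c9∈{9}] r5c9's peers cover all but 9 ⇒ r5c9=9.
Step 6. [r5c6∈{1}] nothing but 1 survives at r5c6, so r5c6=1.
Step 7. [r8c4∈{1,2,4}] 1 has one home in row 8: r8c4, so r8c4=1.
Step 8. [r3c4∈{4}] r3c4 has the single candidate 4. So r3c4=4.
Step 9. [r9c5∈{2,4}] across row 9, 4 lands solely at r9c5. So r9c5=4.
Step 10. [r4c6∈{4,9}] r4c6 is the only open cell in col 6 admitting 4, so r4c6=4.
Step 11. [r2c5∈{1,2}] r2c5 is the only open cell in col 5 admitting 2. So r2c5=2.
Step 12. [r8c6∈{9}] r8c6 is down to just 9. So r8c6=9.
Step 13. [r7c3∈{2,7,9}] across row 7, 9 lands solely at r7c3. So r7c3=9.
Step 14. [r4c7∈{3,6}] in row 4, 3 fits only at r4c7, so r4c7=3.
Step 15. [r4c3∈{1}] nothing but 1 survives at r4c3 ⇒ r4c3=1.
Step 16. [r1c3∈{4}] r1c3 has the single candidate 4, so r1c3=4.
Step 17. [r6c1∈{4,7}] across row 6, 4 lands solely at r6c1. So r6c1=4.
Step 18. [r1c7∈{1,2}] across row 1, 2 lands solely at r1c7, so r1c7=2.
Step 19. [r8c3∈{2}] r8c3's peers cover all but 2, so r8c3=2.
Step 20. [r3c5∈{1}] nothing but 1 survives at r3c5 ⇒ r3c5=1.
Step 21. [r5c5∈{5}] nothing but 5 survives at r5c5 ⇒ r5c5=5.
Step 22. [r2c8∈{3}] nothing but 3 survives at r2c8, so r2c8=3.
Step 23. [r6c9∈{8}] only 8 remains possible at r6c9, so r6c9=8.
Step 24. [r2c4∈{8}] r2c4 is down to just 8. So r2c4=8.
Step 25. [r6c5∈{9}] r6c5 has the single candidate 9. So r6c5=9.
Step 26. [r7c9∈{2}] only 2 remains possible at r7c9. So r7c9=2.
Step 27. [r7c6∈{8}] r7c6's peers cover all but 8. So r7c6=8.
Step 28. [r6c3∈{7}] nothing but 7 survives at r6c3 ⇒ r6c3=7.
Step 29. [r4c2∈{9}] nothing but 9 survives at r4c2. So r4c2=9.
Step 30. [r5c2∈{2}] r5c2's peers cover all but 2. So r5c2=2.
Step 31. [r2c7∈{1}] nothing but 1 survives at r2c7. So r2c7=1.
Step 32. [r4c1∈{5}] nothing but 5 survives at r4c1 ⇒ r4c1=5.
Step 33. [r8c1∈{6}] r8c1's peers cover all but 6 ⇒ r8c1=6.
Step 34. [r8c2∈{4}] only 4 remains possible at r8c2. So r8c2=4.
Step 35. [r4c4∈{6}] r4c4 has the single candidate 6. So r4c4=6.
Step 36. [r7c1∈{7}] r7c1 is down to just 7. So r7c1=7.
Step 37. [r2c2∈{7}] r2c2 is down to just 7. So r2c2=7.
Step 38. [r2c9∈{4}] r2c9 is down to just 4. So r2c9=4.
Step 39. [r5c7∈{6}] r5c7 has the single candidate 6. So r5c7=6.
Step 40. [r8c8∈{5}] r8c8 has the single candidate 5. So r8c8=5.
Step 41. [r9c4∈{2}] r9c4 has the single candidate 2 ⇒ r9c4=2.
Step 42. [r3c6∈{7}] nothing but 7 survives at r3c6. So r3c6=7.
Step 43. [r1c1∈{1}] r1c1 is down to just 1 ⇒ r1c1=1.

Answer: 1 8 4 9 6 3 2 7 5 / 9 7 6 8 2 5 1 3 4 / 2 3 5 4 1 7 9 8 6 / 5 9 1 6 8 4 3 2 7 / 3 2 8 7 5 1 6 4 9 / 4 6 7 3 9 2 5 1 8 / 7 1 9 5 3 8 4 6 2 / 6 4 2 1 7 9 8 5 3 / 8 5 3 2 4 6 7 9 1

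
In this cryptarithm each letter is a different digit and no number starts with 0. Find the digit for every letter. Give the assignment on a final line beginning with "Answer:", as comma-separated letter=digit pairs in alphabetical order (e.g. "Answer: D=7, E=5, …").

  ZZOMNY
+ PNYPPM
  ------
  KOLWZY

Step 1. [col 1: Y + M ≡ Y (mod 10)] from column 1 (nothing yet, carry-in 0, all letters distinct, none taken yet): M must equal 0 ⇒ M=0.
Step 2. [col 1: Y + M ≡ Y (mod 10)] no forcing yet in column 1 (carry-in 0); Y=7 is free and consistent — try it, so Y=7.
Step 3. [col 2: N + P ≡ Z (mod 10)] Z=2 is one option consistent with column 2 (N + P ≡ Z (mod 10), carry-in 0) — take it, so Z=2.
Step 4. [col 2: N + P ≡ Z (mod 10)] column 2 (N + P ≡ Z (mod 10), carry-in 0) doesn't pin P yet; pick P=3 and continue. So P=3.
Step 5. [col 2: N + P ≡ Z (mod 10)] from column 2 (P=3, Z=2, carry-in 0, digits 0,2,3,7 already taken and all letters distinct): N must equal 9. So N=9.
Step 6. [col 3: M + P ≡ W (mod 10)] from column 3 (M=0, P=3, carry-in 1, digits 0,2,3,7,9 already taken and all letters distinct): W must equal 4, so W=4.
Step 7. [col 4: O + Y ≡ L (mod 10)] several values work for O in column 4 (O + Y ≡ L (mod 10), carry-in 0); try O=1. So O=1.
Step 8. [col 4: O + Y ≡ L (mod 10)] column 4 reads O+Y+carry(0)=L with O=1, Y=7; with digits 0,1,2,3,4,7,9 already taken and all letters distinct, the only value for L is 8 ⇒ L=8.
Step 9. [col 6: Z + P ≡ K (mod 10)] column 6 reads Z+P+carry(1)=K with Z=2, P=3; with digits 0,1,2,3,4,7,8,9 already taken and all letters distinct, the only value for K is 6 ⇒ K=6.

Answer: K=6, L=8, M=0, N=9, O=1, P=3, W=4, Y=7, Z=2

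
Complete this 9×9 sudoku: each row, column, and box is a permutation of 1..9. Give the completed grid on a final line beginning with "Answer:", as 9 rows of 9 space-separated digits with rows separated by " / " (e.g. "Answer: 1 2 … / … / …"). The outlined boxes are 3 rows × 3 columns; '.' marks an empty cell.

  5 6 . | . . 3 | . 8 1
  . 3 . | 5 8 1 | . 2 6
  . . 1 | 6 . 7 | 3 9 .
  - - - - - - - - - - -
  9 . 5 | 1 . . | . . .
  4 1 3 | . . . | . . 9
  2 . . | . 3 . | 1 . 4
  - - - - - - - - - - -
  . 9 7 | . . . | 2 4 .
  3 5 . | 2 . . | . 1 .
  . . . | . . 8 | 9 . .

Step 1. [r5c7∈{5,6,7,8}] 5 has one home in col 7: r5c7. So r5c7=5.
Step 2. [r9c8∈{3,5,6,7}] r9c8 is the only open cell in col 8 admitting 5. So r9c8=5.
Step 3. [r8c7∈{6,7,8}] 6 has one home in box 9: r8c7. So r8c7=6.
Step 4. [r4c9∈{2,3,7,8}] col 9 places 2 nowhere but r4c9 ⇒ r4c9=2.
Step 5. [r6c3∈{6,8}] box 4 places 6 nowhere but r6c3, so r6c3=6.
Step 6. [r6c8∈{7}] r6c8's peers cover all but 7 ⇒ r6c8=7.
Step 7. [r8c3∈{4,8}] 8 has one home in col 3: r8c3, so r8c3=8.
Step 8. [r6c2∈{8}] r6c2 is down to just 8. So r6c2=8.
Step 9. [r7c5∈{1,5,6}] across col 5, 5 lands solely at r7c5, so r7c5=5.
Step 10. [r7c6∈{6}] r7c6 has the single candidate 6. So r7c6=6.
Step 11. [r9c5∈{1,4,7}] in col 5, 1 fits only at r9c5, so r9c5=1.
Step 12. [r5c8∈{6}] r5c8 has the single candidate 6, so r5c8=6.
Step 13. [r6c4∈{9}] r6c4 has the single candidate 9 ⇒ r6c4=9.
Step 14. [r1c4∈{4}] nothing but 4 survives at r1c4 ⇒ r1c4=4.
Step 15. [r3c5∈{2}] r3c5 is down to just 2. So r3c5=2.
Step 16. [r5c5∈{7}] nothing but 7 survives at r5c5 ⇒ r5c5=7.
Step 17. [r2c3∈{4,9}] r2c3 is the only open cell in row 2 admitting 9 ⇒ r2c3=9.
Step 18. [r7c4∈{3}] r7c4's peers cover all but 3. So r7c4=3.
Step 19. [r4c6∈{4}] nothing but 4 survives at r4c6 ⇒ r4c6=4.
Step 20. [r9c2∈{2,4}] in col 2, 2 fits only at r9c2. So r9c2=2.
Step 21. [r9c9∈{3,7}] in row 9, 3 fits only at r9c9, so r9c9=3.
Step 22. [r8c6∈{9}] r8c6 is down to just 9. So r8c6=9.
Step 23. [r2c7∈{4,7}] row 2 places 4 nowhere but r2c7 ⇒ r2c7=4.
Step 24. [r7c1∈{1}] nothing but 1 survives at r7c1, so r7c1=1.
Step 25. [r4c8∈{3}] r4c8's peers cover all but 3. So r4c8=3.
Step 26. [r9c1∈{6}] only 6 remains possible at r9c1. So r9c1=6.
Step 27. [r9c4∈{7}] r9c4's peers cover all but 7, so r9c4=7.
Step 28. [r4c2∈{7}] r4c2 has the single candidate 7. So r4c2=7.
Step 29. [r4c7∈{8}] r4c7's peers cover all but 8. So r4c7=8.
Step 30. [r1c3∈{2}] nothing but 2 survives at r1c3 ⇒ r1c3=2.
Step 31. [r3c2∈{4}] nothing but 4 survives at r3c2, so r3c2=4.
Step 32. [r3c9∈{5}] nothing but 5 survives at r3c9 ⇒ r3c9=5.
Step 33. [r1c7∈{7}] r1c7 is down to just 7 ⇒ r1c7=7.
Step 34. [r9c3∈{4}] r9c3's peers cover all but 4 ⇒ r9c3=4.
Step 35. [r8c9∈{7}] r8c9 is down to just 7, so r8c9=7.
Step 36. [r2c1∈{7}] r2c1 is down to just 7 ⇒ r2c1=7.
Step 37. [r4c5∈{6}] nothing but 6 survives at r4c5. So r4c5=6.
Step 38. [r1c5∈{9}] r1c5's peers cover all but 9 ⇒ r1c5=9.
Step 39. [r6c6∈{5}] r6c6 is down to just 5. So r6c6=5.
Step 40. [r3c1∈{8}] nothing but 8 survives at r3c1 ⇒ r3c1=8.
Step 41. [r7c9∈{8}] r7c9 is down to just 8 ⇒ r7c9=8.
Step 42. [r5c6∈{2}] only 2 remains possible at r5c6, so r5c6=2.
Step 43. [r8c5∈{4}] r8c5 has the single candidate 4, so r8c5=4.
Step 44. [r5c4∈{8}] nothing but 8 survives at r5c4, so r5c4=8.

Answer: 5 6 2 4 9 3 7 8 1 / 7 3 9 5 8 1 4 2 6 / 8 4 1 6 2 7 3 9 5 / 9 7 5 1 6 4 8 3 2 / 4 1 3 8 7 2 5 6 9 / 2 8 6 9 3 5 1 7 4 / 1 9 7 3 5 6 2 4 8 / 3 5 8 2 4 9 6 1 7 / 6 2 4 7 1 8 9 5 3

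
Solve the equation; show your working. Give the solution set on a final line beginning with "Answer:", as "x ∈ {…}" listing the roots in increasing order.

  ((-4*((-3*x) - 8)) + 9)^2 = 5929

Step 1. [((-4*((-3*x) - 8)) + 9)^2 = 5929] √ both sides: 5929 ≥ 0 gives two branches. So sqrt: (-4*((-3*x) - 8)) + 9 = 77 or -77.
Step 2. [(-4*((-3*x) - 8)) + 9 = 77 or -77] +9 is outermost — subtract 9 both sides. So sub: -4*((-3*x) - 8) = 68 or -86.
Step 3. [-4*((-3*x) - 8) = 68 or -86] divide by the outer -4. So div: (-3*x) - 8 = -17 or 43/2.
Step 4. [(-3*x) - 8 = -17 or 43/2] -8 is outermost — add 8 both sides, so sub: -3*x = -9 or 59/2.
Step 5. [-3*x = -9 or 59/2] -3·(inner) — divide through by -3. So div: x = 3 or -59/6.

Answer: x ∈ {-59/6, 3}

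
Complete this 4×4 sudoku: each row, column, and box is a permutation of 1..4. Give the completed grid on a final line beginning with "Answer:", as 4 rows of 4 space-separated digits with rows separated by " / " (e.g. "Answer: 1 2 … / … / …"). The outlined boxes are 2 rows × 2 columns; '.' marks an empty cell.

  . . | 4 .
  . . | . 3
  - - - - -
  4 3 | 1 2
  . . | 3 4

Step 1. [r2c3∈{2}] r2c3's peers cover all but 2, so r2c3=2.
Step 2. [r2c1∈{1}] r2c1 is down to just 1, so r2c1=1.
Step 3. [r1c2∈{2}] r1c2 is down to just 2. So r1c2=2.
Step 4. [r1c1∈{3}] r1c1's peers cover all but 3. So r1c1=3.
Step 5. [r4c2∈{1}] nothing but 1 survives at r4c2, so r4c2=1.
Step 6. [r1c4∈{1}] r1c4 is down to just 1. So r1c4=1.
Step 7. [r2c2∈{4}] r2c2 is down to just 4. So r2c2=4.
Step 8. [r4c1∈{2}] nothing but 2 survives at r4c1. So r4c1=2.

Answer: 3 2 4 1 / 1 4 2 3 / 4 3 1 2 / 2 1 3 4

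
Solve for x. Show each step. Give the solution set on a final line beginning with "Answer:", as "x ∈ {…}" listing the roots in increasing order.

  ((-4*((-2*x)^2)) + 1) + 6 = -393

Step 1. [((-4*((-2*x)^2)) + 1) + 6 = -393] subtract 6: x sits inside (… + 6) ⇒ sub: (-4*((-2*x)^2)) + 1 = -399.
Step 2. [(-4*((-2*x)^2)) + 1 = -399] 1 comes off first (subtract 1) ⇒ sub: -4*((-2*x)^2) = -400.
Step 3. [-4*((-2*x)^2) = -400] divide by the outer -4. So div: (-2*x)^2 = 100.
Step 4. [(-2*x)^2 = 100] √ both sides: 100 ≥ 0 gives two branches. So sqrt: -2*x = 10 or -10.
Step 5. [-2*x = 10 or -10] divide by the outer -2, so div: x = -5 or 5.

Answer: x ∈ {-5, 5}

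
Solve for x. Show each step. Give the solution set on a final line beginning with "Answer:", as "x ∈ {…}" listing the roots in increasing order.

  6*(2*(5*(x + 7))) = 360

Step 1. [6*(2*(5*(x + 7))) = 360] 6·(inner) — divide through by 6, so div: 2*(5*(x + 7)) = 60.
Step 2. [2*(5*(x + 7)) = 60] 2 out front; divide by 2 ⇒ div: 5*(x + 7) = 30.
Step 3. [5*(x + 7) = 30] leading coefficient 5: divide by 5. So div: x + 7 = 6.
Step 4. [x + 7 = 6] peel the +7: subtract 7 from each side ⇒ sub: x = -1.

Answer: x ∈ {-1}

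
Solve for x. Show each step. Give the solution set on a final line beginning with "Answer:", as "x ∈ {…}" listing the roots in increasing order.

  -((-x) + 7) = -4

Step 1. [-((-x) + 7) = -4] LHS negated; negate both sides ⇒ neg: (-x) + 7 = 4.
Step 2. [(-x) + 7 = 4] subtract 7: x sits inside (… + 7), so sub: -x = -3.
Step 3. [-x = -3] leading − — multiply by −1. So neg: x = 3.

Answer: x ∈ {3}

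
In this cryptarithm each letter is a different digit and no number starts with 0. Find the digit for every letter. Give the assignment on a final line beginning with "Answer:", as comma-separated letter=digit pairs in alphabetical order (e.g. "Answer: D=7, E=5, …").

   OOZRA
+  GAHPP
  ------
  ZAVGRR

Step 1. [col 1: A + P ≡ R (mod 10)] no forcing yet in column 1 (carry-in 0); A=4 is free and consistent — try it. So A=4.
Step 2. [col 1: A + P ≡ R (mod 10)] R=3 is one option consistent with column 1 (A + P ≡ R (mod 10), carry-in 0) — take it ⇒ R=3.
Step 3. [Z] Z is the leading digit of a 6-digit sum of two 5-digit numbers; the final carry is exactly 1 ⇒ Z=1.
Step 4. [col 1: A + P ≡ R (mod 10)] column 1: given A=4, R=3, carry-in 0, and digits 1,3,4 already taken and all letters distinct, A+P≡R (mod 10) forces P=9, so P=9.
Step 5. [col 3: Z + H ≡ G (mod 10)] column 3 (Z + H ≡ G (mod 10), carry-in 1) doesn't pin H yet; pick H=5 and continue. So H=5.
Step 6. [col 3: Z + H ≡ G (mod 10)] in column 3 we have Z+H≡G with carry-in 1; given Z=1, H=5 and digits 1,3,4,5,9 already taken and all letters distinct, that pins G to 7 ⇒ G=7.
Step 7. [col 4: O + A ≡ V (mod 10)] V=0 is one option consistent with column 4 (O + A ≡ V (mod 10), carry-in 0) — take it. So V=0.
Step 8. [col 4: O + A ≡ V (mod 10)] column 4 reads O+A+carry(0)=V with A=4, V=0; with digits 0,1,3,4,5,7,9 already taken and all letters distinct, the only value for O is 6, so O=6.

Answer: A=4, G=7, H=5, O=6, P=9, R=3, V=0, Z=1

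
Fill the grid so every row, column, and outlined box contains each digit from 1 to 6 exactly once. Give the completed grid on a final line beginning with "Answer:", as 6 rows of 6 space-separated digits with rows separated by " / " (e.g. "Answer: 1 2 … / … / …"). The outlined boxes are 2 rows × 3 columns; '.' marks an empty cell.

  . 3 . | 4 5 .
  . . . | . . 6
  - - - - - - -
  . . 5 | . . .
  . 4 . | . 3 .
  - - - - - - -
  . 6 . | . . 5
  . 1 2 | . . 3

Step 1. [r3c2∈{2}] r3c2's peers cover all but 2. So r3c2=2.
Step 2. [r3c1∈{1,3,6}] row 3 places 3 nowhere but r3c1. So r3c1=3.
Step 3. [r5c1∈{4}] r5c1 is down to just 4. So r5c1=4.
Step 4. [r4c4∈{1,2,5,6}] row 4 places 5 nowhere but r4c4. So r4c4=5.
Step 5. [r4c6∈{1,2}] r4c6 is the only open cell in row 4 admitting 2 ⇒ r4c6=2.
Step 6. [r1c6∈{1}] nothing but 1 survives at r1c6 ⇒ r1c6=1.
Step 7. [r2c5∈{2}] only 2 remains possible at r2c5, so r2c5=2.
Step 8. [r1c3∈{6}] r1c3 has the single candidate 6 ⇒ r1c3=6.
Step 9. [r6c5∈{4,6}] across row 6, 4 lands solely at r6c5 ⇒ r6c5=4.
Step 10. [r5c5∈{1}] r5c5 has the single candidate 1. So r5c5=1.
Step 11. [r4c3∈{1}] r4c3 is down to just 1, so r4c3=1.
Step 12. [r3c5∈{6}] r3c5 is down to just 6. So r3c5=6.
Step 13. [r6c1∈{5}] only 5 remains possible at r6c1, so r6c1=5.
Step 14. [r2c4∈{3}] only 3 remains possible at r2c4. So r2c4=3.
Step 15. [r6c4∈{6}] r6c4's peers cover all but 6, so r6c4=6.
Step 16. [r1c1∈{2}] nothing but 2 survives at r1c1, so r1c1=2.
Step 17. [r4c1∈{6}] only 6 remains possible at r4c1. So r4c1=6.
Step 18. [r5c3∈{3}] nothing but 3 survives at r5c3. So r5c3=3.
Step 19. [r3c4∈{1}] nothing but 1 survives at r3c4, so r3c4=1.
Step 20. [r3c6∈{4}] r3c6 is down to just 4. So r3c6=4.
Step 21. [r2c3∈{4}] r2c3 is down to just 4. So r2c3=4.
Step 22. [r2c1∈{1}] r2c1's peers cover all but 1, so r2c1=1.
Step 23. [r2c2∈{5}] only 5 remains possible at r2c2 ⇒ r2c2=5.
Step 24. [r5c4∈{2}] nothing but 2 survives at r5c4. So r5c4=2.

Answer: 2 3 6 4 5 1 / 1 5 4 3 2 6 / 3 2 5 1 6 4 / 6 4 1 5 3 2 / 4 6 3 2 1 5 / 5 1 2 6 4 3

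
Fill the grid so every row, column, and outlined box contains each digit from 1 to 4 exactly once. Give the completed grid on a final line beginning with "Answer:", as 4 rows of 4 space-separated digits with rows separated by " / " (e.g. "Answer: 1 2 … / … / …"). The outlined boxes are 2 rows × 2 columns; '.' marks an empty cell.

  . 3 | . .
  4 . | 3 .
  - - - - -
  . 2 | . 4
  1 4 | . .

Step 1. [r2c4∈{1,2}] across row 2, 2 lands solely at r2c4, so r2c4=2.
Step 2. [r3c3∈{1}] only 1 remains possible at r3c3. So r3c3=1.
Step 3. [r1c1∈{2}] r1c1's peers cover all but 2. So r1c1=2.
Step 4. [r1c4∈{1}] only 1 remains possible at r1c4 ⇒ r1c4=1.
Step 5. [r3c1∈{3}] only 3 remains possible at r3c1 ⇒ r3c1=3.
Step 6. [r4c4∈{3}] r4c4's peers cover all but 3. So r4c4=3.
Step 7. [r1c3∈{4}] r1c3's peers cover all but 4 ⇒ r1c3=4.
Step 8. [r4c3∈{2}] only 2 remains possible at r4c3, so r4c3=2.
Step 9. [r2c2∈{1}] r2c2 is down to just 1 ⇒ r2c2=1.

Answer: 2 3 4 1 / 4 1 3 2 / 3 2 1 4 / 1 4 2 3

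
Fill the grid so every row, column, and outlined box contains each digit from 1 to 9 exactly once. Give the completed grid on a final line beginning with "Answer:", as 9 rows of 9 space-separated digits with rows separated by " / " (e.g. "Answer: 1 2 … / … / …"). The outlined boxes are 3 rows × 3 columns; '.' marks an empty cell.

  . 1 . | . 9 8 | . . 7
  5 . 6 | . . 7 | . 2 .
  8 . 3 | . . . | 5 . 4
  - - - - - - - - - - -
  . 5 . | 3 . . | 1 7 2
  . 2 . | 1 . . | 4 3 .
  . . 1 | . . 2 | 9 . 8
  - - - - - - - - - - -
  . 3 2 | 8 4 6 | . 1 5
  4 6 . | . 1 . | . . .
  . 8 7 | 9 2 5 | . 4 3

Step 1. [r3c5∈{6}] only 6 remains possible at r3c5 ⇒ r3c5=6.
Step 2. [r6c4∈{4,5,6,7}] col 4 places 6 nowhere but r6c4. So r6c4=6.
Step 3. [r5c6∈{9}] r5c6 has the single candidate 9, so r5c6=9.
Step 4. [r1c3∈{4}] r1c3 is down to just 4 ⇒ r1c3=4.
Step 5. [r8c9∈{9}] r8c9 is down to just 9 ⇒ r8c9=9.
Step 6. [r5c5∈{5,7,8}] across row 5, 5 lands solely at r5c5, so r5c5=5.
Step 7. [r5c1∈{6,7}] 7 has one home in row 5: r5c1. So r5c1=7.
Step 8. [r8c7∈{2,7,8}] 2 has one home in row 8: r8c7. So r8c7=2.
Step 9. [r4c3∈{8,9}] r4c3 is the only open cell in col 3 admitting 9 ⇒ r4c3=9.
Step 10. [r1c7∈{3,6}] r1c7 is the only open cell in row 1 admitting 3 ⇒ r1c7=3.
Step 11. [r3c4∈{2}] only 2 remains possible at r3c4 ⇒ r3c4=2.
Step 12. [r3c8∈{9}] r3c8's peers cover all but 9 ⇒ r3c8=9.
Step 13. [r2c7∈{8}] r2c7's peers cover all but 8, so r2c7=8.
Step 14. [r6c2∈{4}] r6c2 has the single candidate 4, so r6c2=4.
Step 15. [r8c3∈{5}] only 5 remains possible at r8c3. So r8c3=5.
Step 16. [r6c1∈{3}] only 3 remains possible at r6c1 ⇒ r6c1=3.
Step 17. [r2c5∈{3}] nothing but 3 survives at r2c5. So r2c5=3.
Step 18. [r1c1∈{2}] r1c1's peers cover all but 2. So r1c1=2.
Step 19. [r4c6∈{4}] nothing but 4 survives at r4c6, so r4c6=4.
Step 20. [r2c2∈{9}] only 9 remains possible at r2c2 ⇒ r2c2=9.
Step 21. [r3c6∈{1}] r3c6's peers cover all but 1 ⇒ r3c6=1.
Step 22. [r8c4∈{7}] nothing but 7 survives at r8c4, so r8c4=7.
Step 23. [r9c1∈{1}] r9c1 is down to just 1 ⇒ r9c1=1.
Step 24. [r4c5∈{8}] only 8 remains possible at r4c5 ⇒ r4c5=8.
Step 25. [r7c1∈{9}] r7c1's peers cover all but 9 ⇒ r7c1=9.
Step 26. [r1c4∈{5}] r1c4 has the single candidate 5. So r1c4=5.
Step 27. [r5c3∈{8}] r5c3 has the single candidate 8 ⇒ r5c3=8.
Step 28. [r3c2∈{7}] r3c2 is down to just 7, so r3c2=7.
Step 29. [r6c5∈{7}] nothing but 7 survives at r6c5. So r6c5=7.
Step 30. [r7c7∈{7}] r7c7 is down to just 7, so r7c7=7.
Step 31. [r2c4∈{4}] nothing but 4 survives at r2c4 ⇒ r2c4=4.
Step 32. [r4c1∈{6}] r4c1 is down to just 6. So r4c1=6.
Step 33. [r5c9∈{6}] only 6 remains possible at r5c9 ⇒ r5c9=6.
Step 34. [r1c8∈{6}] r1c8 has the single candidate 6 ⇒ r1c8=6.
Step 35. [r2c9∈{1}] r2c9's peers cover all but 1 ⇒ r2c9=1.
Step 36. [r6c8∈{5}] only 5 remains possible at r6c8. So r6c8=5.
Step 37. [r8c6∈{3}] only 3 remains possible at r8c6 ⇒ r8c6=3.
Step 38. [r8c8∈{8}] nothing but 8 survives at r8c8 ⇒ r8c8=8.
Step 39. [r9c7∈{6}] only 6 remains possible at r9c7. So r9c7=6.

Answer: 2 1 4 5 9 8 3 6 7 / 5 9 6 4 3 7 8 2 1 / 8 7 3 2 6 1 5 9 4 / 6 5 9 3 8 4 1 7 2 / 7 2 8 1 5 9 4 3 6 / 3 4 1 6 7 2 9 5 8 / 9 3 2 8 4 6 7 1 5 / 4 6 5 7 1 3 2 8 9 / 1 8 7 9 2 5 6 4 3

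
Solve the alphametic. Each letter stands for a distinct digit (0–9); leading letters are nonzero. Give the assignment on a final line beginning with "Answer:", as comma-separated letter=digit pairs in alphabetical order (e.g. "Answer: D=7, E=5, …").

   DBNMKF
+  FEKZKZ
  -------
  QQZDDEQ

Step 1. [col 1: F + Z ≡ Q (mod 10)] no forcing yet in column 1 (carry-in 0); F=6 is free and consistent — try it. So F=6.
Step 2. [col 1: F + Z ≡ Q (mod 10)] column 1 (F + Z ≡ Q (mod 10), carry-in 0) doesn't pin Z yet; pick Z=5 and continue, so Z=5.
Step 3. [col 1: F + Z ≡ Q (mod 10)] column 1: given F=6, Z=5, carry-in 0, and digits 5,6 already taken and all letters distinct, F+Z≡Q (mod 10) forces Q=1, so Q=1.
Step 4. [col 2: K + K ≡ E (mod 10)] no forcing yet in column 2 (carry-in 1); K=3 is free and consistent — try it, so K=3.
Step 5. [col 2: K + K ≡ E (mod 10)] column 2: given K=3, carry-in 1, and digits 1,3,5,6 already taken and all letters distinct, K+K≡E (mod 10) forces E=7. So E=7.
Step 6. [col 3: M + Z ≡ D (mod 10)] no forcing yet in column 3 (carry-in 0); M=9 is free and consistent — try it ⇒ M=9.
Step 7. [col 3: M + Z ≡ D (mod 10)] in column 3 we have M+Z≡D with carry-in 0; given M=9, Z=5 and digits 1,3,5,6,7,9 already taken and all letters distinct, that pins D to 4, so D=4.
Step 8. [col 4: N + K ≡ D (mod 10)] column 4 reads N+K+carry(1)=D with K=3, D=4; with digits 1,3,4,5,6,7,9 already taken and all letters distinct, the only value for N is 0. So N=0.
Step 9. [col 5: B + E ≡ Z (mod 10)] in column 5 we have B+E≡Z with carry-in 0; given E=7, Z=5 and digits 0,1,3,4,5,6,7,9 already taken and all letters distinct, that pins B to 8 ⇒ B=8.

Answer: B=8, D=4, E=7, F=6, K=3, M=9, N=0, Q=1, Z=5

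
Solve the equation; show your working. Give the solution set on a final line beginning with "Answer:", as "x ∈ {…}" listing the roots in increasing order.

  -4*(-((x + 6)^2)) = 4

Step 1. [-4*(-((x + 6)^2)) = 4] LHS = -4·(…); ÷-4 both sides. So div: -((x + 6)^2) = -1.
Step 2. [-((x + 6)^2) = -1] leading − — multiply by −1 ⇒ neg: (x + 6)^2 = 1.
Step 3. [(x + 6)^2 = 1] √ both sides: 1 ≥ 0 gives two branches ⇒ sqrt: x + 6 = 1 or -1.
Step 4. [x + 6 = 1 or -1] 6 comes off first (subtract 6). So sub: x = -5 or -7.

Answer: x ∈ {-7, -5}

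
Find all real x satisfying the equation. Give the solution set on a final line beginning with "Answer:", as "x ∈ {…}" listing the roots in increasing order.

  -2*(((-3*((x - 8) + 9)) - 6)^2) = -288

Step 1. [-2*(((-3*((x - 8) + 9)) - 6)^2) = -288] -2·(inner) — divide through by -2, so div: ((-3*((x - 8) + 9)) - 6)^2 = 144.
Step 2. [((-3*((x - 8) + 9)) - 6)^2 = 144] √ both sides: 144 ≥ 0 gives two branches, so sqrt: (-3*((x - 8) + 9)) - 6 = 12 or -12.
Step 3. [(-3*((x - 8) + 9)) - 6 = 12 or -12] add 6: x sits inside (… - 6) ⇒ sub: -3*((x - 8) + 9) = 18 or -6.
Step 4. [-3*((x - 8) + 9) = 18 or -6] -3 out front; divide by -3. So div: (x - 8) + 9 = -6 or 2.
Step 5. [(x - 8) + 9 = -6 or 2] subtract 9: x sits inside (… + 9), so sub: x - 8 = -15 or -7.
Step 6. [x - 8 = -15 or -7] add 8: x sits inside (… - 8), so sub: x = -7 or 1.

Answer: x ∈ {-7, 1}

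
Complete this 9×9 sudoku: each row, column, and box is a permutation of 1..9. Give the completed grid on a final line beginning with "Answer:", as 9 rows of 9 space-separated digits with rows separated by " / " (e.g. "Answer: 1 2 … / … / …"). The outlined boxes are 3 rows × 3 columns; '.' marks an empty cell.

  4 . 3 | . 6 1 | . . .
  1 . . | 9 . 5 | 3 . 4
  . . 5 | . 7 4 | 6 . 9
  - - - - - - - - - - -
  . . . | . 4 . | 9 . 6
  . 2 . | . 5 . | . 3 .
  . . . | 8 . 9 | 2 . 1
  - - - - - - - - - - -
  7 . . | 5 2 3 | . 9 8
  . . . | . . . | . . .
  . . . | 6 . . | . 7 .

Step 1. [r3c2∈{8}] r3c2 has the single candidate 8, so r3c2=8.
Step 2. [r8c8∈{1,2,4,5,6}] r8c8 is the only open cell in col 8 admitting 6 ⇒ r8c8=6.
Step 3. [r9c6∈{8}] only 8 remains possible at r9c6 ⇒ r9c6=8.
Step 4. [r8c4∈{1,4,7}] r8c4 is the only open cell in col 4 admitting 4 ⇒ r8c4=4.
Step 5. [r3c1∈{2}] r3c1 has the single candidate 2 ⇒ r3c1=2.
Step 6. [r5c9∈{7}] r5c9 has the single candidate 7. So r5c9=7.
Step 7. [r4c4∈{1,2,3,7}] in col 4, 7 fits only at r4c4. So r4c4=7.
Step 8. [r6c8∈{4,5}] 4 has one home in col 8: r6c8, so r6c8=4.
Step 9. [r5c3∈{1,4,6,8,9}] 4 has one home in row 5: r5c3 ⇒ r5c3=4.
Step 10. [r5c1∈{6,8,9}] across row 5, 9 lands solely at r5c1 ⇒ r5c1=9.
Step 11. [r6c1∈{3,5,6}] across col 1, 6 lands solely at r6c1, so r6c1=6.
Step 12. [r6c2∈{3,5,7}] across row 6, 5 lands solely at r6c2 ⇒ r6c2=5.
Step 13. [r2c8∈{2,8}] across row 2, 2 lands solely at r2c8, so r2c8=2.
Step 14. [r1c9∈{5}] only 5 remains possible at r1c9 ⇒ r1c9=5.
Step 15. [r1c2∈{7,9}] across row 1, 9 lands solely at r1c2, so r1c2=9.
Step 16. [r2c2∈{6,7}] 7 has one home in col 2: r2c2 ⇒ r2c2=7.
Step 17. [r7c2∈{1,4,6}] across col 2, 6 lands solely at r7c2, so r7c2=6.
Step 18. [r7c3∈{1}] r7c3 is down to just 1 ⇒ r7c3=1.
Step 19. [r8c2∈{3}] r8c2 has the single candidate 3 ⇒ r8c2=3.
Step 20. [r4c3∈{8}] only 8 remains possible at r4c3. So r4c3=8.
Step 21. [r9c1∈{5}] nothing but 5 survives at r9c1. So r9c1=5.
Step 22. [r8c9∈{2}] r8c9's peers cover all but 2 ⇒ r8c9=2.
Step 23. [r8c3∈{9}] r8c3 is down to just 9, so r8c3=9.
Step 24. [r8c5∈{1}] r8c5's peers cover all but 1. So r8c5=1.
Step 25. [r9c2∈{4}] r9c2's peers cover all but 4. So r9c2=4.
Step 26. [r1c7∈{7,8}] r1c7 is the only open cell in row 1 admitting 7, so r1c7=7.
Step 27. [r4c1∈{3}] r4c1 has the single candidate 3. So r4c1=3.
Step 28. [r6c3∈{7}] r6c3 has the single candidate 7. So r6c3=7.
Step 29. [r3c4∈{3}] only 3 remains possible at r3c4 ⇒ r3c4=3.
Step 30. [r4c8∈{5}] r4c8 has the single candidate 5. So r4c8=5.
Step 31. [r9c5∈{9}] nothing but 9 survives at r9c5, so r9c5=9.
Step 32. [r4c2∈{1}] only 1 remains possible at r4c2. So r4c2=1.
Step 33. [r5c6∈{6}] only 6 remains possible at r5c6 ⇒ r5c6=6.
Step 34. [r7c7∈{4}] only 4 remains possible at r7c7. So r7c7=4.
Step 35. [r9c7∈{1}] r9c7's peers cover all but 1. So r9c7=1.
Step 36. [r6c5∈{3}] only 3 remains possible at r6c5 ⇒ r6c5=3.
Step 37. [r8c7∈{5}] r8c7's peers cover all but 5 ⇒ r8c7=5.
Step 38. [r8c1∈{8}] only 8 remains possible at r8c1, so r8c1=8.
Step 39. [r9c3∈{2}] r9c3 has the single candidate 2. So r9c3=2.
Step 40. [r3c8∈{1}] only 1 remains possible at r3c8 ⇒ r3c8=1.
Step 41. [r1c8∈{8}] nothing but 8 survives at r1c8 ⇒ r1c8=8.
Step 42. [r2c5∈{8}] only 8 remains possible at r2c5 ⇒ r2c5=8.
Step 43. [r1c4∈{2}] r1c4's peers cover all but 2 ⇒ r1c4=2.
Step 44. [r5c7∈{8}] r5c7's peers cover all but 8, so r5c7=8.
Step 45. [r5c4∈{1}] r5c4's peers cover all but 1. So r5c4=1.
Step 46. [r2c3∈{6}] nothing but 6 survives at r2c3 ⇒ r2c3=6.
Step 47. [r9c9∈{3}] r9c9 is down to just 3. So r9c9=3.
Step 48. [r8c6∈{7}] only 7 remains possible at r8c6. So r8c6=7.
Step 49. [r4c6∈{2}] only 2 remains possible at r4c6 ⇒ r4c6=2.

Answer: 4 9 3 2 6 1 7 8 5 / 1 7 6 9 8 5 3 2 4 / 2 8 5 3 7 4 6 1 9 / 3 1 8 7 4 2 9 5 6 / 9 2 4 1 5 6 8 3 7 / 6 5 7 8 3 9 2 4 1 / 7 6 1 5 2 3 4 9 8 / 8 3 9 4 1 7 5 6 2 / 5 4 2 6 9 8 1 7 3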